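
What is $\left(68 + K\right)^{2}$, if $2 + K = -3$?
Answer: $3969$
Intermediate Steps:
$K = -5$ ($K = -2 - 3 = -5$)
$\left(68 + K\right)^{2} = \left(68 - 5\right)^{2} = 63^{2} = 3969$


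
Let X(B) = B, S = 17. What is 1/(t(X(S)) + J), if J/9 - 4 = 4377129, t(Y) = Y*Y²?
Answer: 1/39399110 ≈ 2.5381e-8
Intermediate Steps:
t(Y) = Y³
J = 39394197 (J = 36 + 9*4377129 = 36 + 39394161 = 39394197)
1/(t(X(S)) + J) = 1/(17³ + 39394197) = 1/(4913 + 39394197) = 1/39399110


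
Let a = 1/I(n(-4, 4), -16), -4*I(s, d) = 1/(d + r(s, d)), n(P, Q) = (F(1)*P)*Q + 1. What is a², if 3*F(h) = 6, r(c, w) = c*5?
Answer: 467856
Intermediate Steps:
r(c, w) = 5*c
F(h) = 2 (F(h) = (⅓)*6 = 2)
n(P, Q) = 1 + 2*P*Q (n(P, Q) = (2*P)*Q + 1 = 2*P*Q + 1 = 1 + 2*P*Q)
I(s, d) = -1/(4*(d + 5*s))
a = 684 (a = 1/(-1/(4*(-16) + 20*(1 + 2*(-4)*4))) = 1/(-1/(-64 + 20*(1 - 32))) = 1/(-1/(-64 + 20*(-31))) = 1/(-1/(-64 - 620)) = 1/(-1/(-684)) = 1/(-1*(-1/684)) = 1/(1/684) = 684)
a² = 684² = 467856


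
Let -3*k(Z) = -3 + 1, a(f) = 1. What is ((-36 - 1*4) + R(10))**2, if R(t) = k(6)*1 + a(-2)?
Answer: 13225/9 ≈ 1469.4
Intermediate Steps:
k(Z) = 2/3 (k(Z) = -(-3 + 1)/3 = -1/3*(-2) = 2/3)
R(t) = 5/3 (R(t) = (2/3)*1 + 1 = 2/3 + 1 = 5/3)
((-36 - 1*4) + R(10))**2 = ((-36 - 1*4) + 5/3)**2 = ((-36 - 4) + 5/3)**2 = (-40 + 5/3)**2 = (-115/3)**2 = 13225/9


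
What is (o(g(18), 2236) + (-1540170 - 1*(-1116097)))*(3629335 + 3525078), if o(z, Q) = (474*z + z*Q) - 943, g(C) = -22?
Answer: -3467286098668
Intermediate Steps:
o(z, Q) = -943 + 474*z + Q*z (o(z, Q) = (474*z + Q*z) - 943 = -943 + 474*z + Q*z)
(o(g(18), 2236) + (-1540170 - 1*(-1116097)))*(3629335 + 3525078) = ((-943 + 474*(-22) + 2236*(-22)) + (-1540170 - 1*(-1116097)))*(3629335 + 3525078) = ((-943 - 10428 - 49192) + (-1540170 + 1116097))*7154413 = (-60563 - 424073)*7154413 = -484636*7154413 = -3467286098668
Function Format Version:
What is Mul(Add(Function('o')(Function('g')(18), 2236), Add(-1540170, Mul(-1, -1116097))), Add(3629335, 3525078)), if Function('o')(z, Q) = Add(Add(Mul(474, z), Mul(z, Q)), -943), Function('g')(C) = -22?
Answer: -3467286098668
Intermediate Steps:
Function('o')(z, Q) = Add(-943, Mul(474, z), Mul(Q, z)) (Function('o')(z, Q) = Add(Add(Mul(474, z), Mul(Q, z)), -943) = Add(-943, Mul(474, z), Mul(Q, z)))
Mul(Add(Function('o')(Function('g')(18), 2236), Add(-1540170, Mul(-1, -1116097))), Add(3629335, 3525078)) = Mul(Add(Add(-943, Mul(474, -22), Mul(2236, -22)), Add(-1540170, Mul(-1, -1116097))), Add(3629335, 3525078)) = Mul(Add(Add(-943, -10428, -49192), Add(-1540170, 1116097)), 7154413) = Mul(Add(-60563, -424073), 7154413) = Mul(-484636, 7154413) = -3467286098668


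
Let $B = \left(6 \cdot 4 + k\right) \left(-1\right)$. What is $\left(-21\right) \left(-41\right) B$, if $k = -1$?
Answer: $-19803$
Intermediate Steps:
$B = -23$ ($B = \left(6 \cdot 4 - 1\right) \left(-1\right) = \left(24 - 1\right) \left(-1\right) = 23 \left(-1\right) = -23$)
$\left(-21\right) \left(-41\right) B = \left(-21\right) \left(-41\right) \left(-23\right) = 861 \left(-23\right) = -19803$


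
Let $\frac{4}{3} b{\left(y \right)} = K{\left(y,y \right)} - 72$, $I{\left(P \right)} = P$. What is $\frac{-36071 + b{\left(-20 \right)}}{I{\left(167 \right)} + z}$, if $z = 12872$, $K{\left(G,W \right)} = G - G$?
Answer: $- \frac{2125}{767} \approx -2.7705$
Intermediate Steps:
$K{\left(G,W \right)} = 0$
$b{\left(y \right)} = -54$ ($b{\left(y \right)} = \frac{3 \left(0 - 72\right)}{4} = \frac{3}{4} \left(-72\right) = -54$)
$\frac{-36071 + b{\left(-20 \right)}}{I{\left(167 \right)} + z} = \frac{-36071 - 54}{167 + 12872} = - \frac{36125}{13039} = \left(-36125\right) \frac{1}{13039} = - \frac{2125}{767}$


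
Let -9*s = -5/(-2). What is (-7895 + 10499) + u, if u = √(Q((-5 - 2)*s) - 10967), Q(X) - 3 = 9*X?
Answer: 2604 + I*√43786/2 ≈ 2604.0 + 104.63*I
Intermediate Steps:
s = -5/18 (s = -(-5)/(9*(-2)) = -(-5)*(-1)/(9*2) = -⅑*5/2 = -5/18 ≈ -0.27778)
Q(X) = 3 + 9*X
u = I*√43786/2 (u = √((3 + 9*((-5 - 2)*(-5/18))) - 10967) = √((3 + 9*(-7*(-5/18))) - 10967) = √((3 + 9*(35/18)) - 10967) = √((3 + 35/2) - 10967) = √(41/2 - 10967) = √(-21893/2) = I*√43786/2 ≈ 104.63*I)
(-7895 + 10499) + u = (-7895 + 10499) + I*√43786/2 = 2604 + I*√43786/2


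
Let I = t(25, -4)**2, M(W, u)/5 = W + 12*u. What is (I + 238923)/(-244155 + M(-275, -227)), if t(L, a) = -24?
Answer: -239499/259150 ≈ -0.92417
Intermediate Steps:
M(W, u) = 5*W + 60*u (M(W, u) = 5*(W + 12*u) = 5*W + 60*u)
I = 576 (I = (-24)**2 = 576)
(I + 238923)/(-244155 + M(-275, -227)) = (576 + 238923)/(-244155 + (5*(-275) + 60*(-227))) = 239499/(-244155 + (-1375 - 13620)) = 239499/(-244155 - 14995) = 239499/(-259150) = 239499*(-1/259150) = -239499/259150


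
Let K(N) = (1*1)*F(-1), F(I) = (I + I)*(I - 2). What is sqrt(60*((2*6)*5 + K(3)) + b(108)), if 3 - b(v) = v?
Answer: sqrt(3855) ≈ 62.089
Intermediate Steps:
F(I) = 2*I*(-2 + I) (F(I) = (2*I)*(-2 + I) = 2*I*(-2 + I))
K(N) = 6 (K(N) = (1*1)*(2*(-1)*(-2 - 1)) = 1*(2*(-1)*(-3)) = 1*6 = 6)
b(v) = 3 - v
sqrt(60*((2*6)*5 + K(3)) + b(108)) = sqrt(60*((2*6)*5 + 6) + (3 - 1*108)) = sqrt(60*(12*5 + 6) + (3 - 108)) = sqrt(60*(60 + 6) - 105) = sqrt(60*66 - 105) = sqrt(3960 - 105) = sqrt(3855)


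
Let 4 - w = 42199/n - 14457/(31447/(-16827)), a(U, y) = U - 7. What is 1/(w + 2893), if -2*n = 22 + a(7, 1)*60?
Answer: -345917/346793827 ≈ -0.00099747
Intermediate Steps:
a(U, y) = -7 + U
n = -11 (n = -(22 + (-7 + 7)*60)/2 = -(22 + 0*60)/2 = -(22 + 0)/2 = -½*22 = -11)
w = -1347531708/345917 (w = 4 - (42199/(-11) - 14457/(31447/(-16827))) = 4 - (42199*(-1/11) - 14457/(31447*(-1/16827))) = 4 - (-42199/11 - 14457/(-31447/16827)) = 4 - (-42199/11 - 14457*(-16827/31447)) = 4 - (-42199/11 + 243267939/31447) = 4 - 1*1348915376/345917 = 4 - 1348915376/345917 = -1347531708/345917 ≈ -3895.5)
1/(w + 2893) = 1/(-1347531708/345917 + 2893) = 1/(-346793827/345917) = -345917/346793827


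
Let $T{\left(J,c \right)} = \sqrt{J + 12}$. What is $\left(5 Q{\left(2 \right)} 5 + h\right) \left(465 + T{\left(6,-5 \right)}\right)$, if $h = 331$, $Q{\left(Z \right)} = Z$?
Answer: $177165 + 1143 \sqrt{2} \approx 1.7878 \cdot 10^{5}$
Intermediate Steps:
$T{\left(J,c \right)} = \sqrt{12 + J}$
$\left(5 Q{\left(2 \right)} 5 + h\right) \left(465 + T{\left(6,-5 \right)}\right) = \left(5 \cdot 2 \cdot 5 + 331\right) \left(465 + \sqrt{12 + 6}\right) = \left(10 \cdot 5 + 331\right) \left(465 + \sqrt{18}\right) = \left(50 + 331\right) \left(465 + 3 \sqrt{2}\right) = 381 \left(465 + 3 \sqrt{2}\right) = 177165 + 1143 \sqrt{2}$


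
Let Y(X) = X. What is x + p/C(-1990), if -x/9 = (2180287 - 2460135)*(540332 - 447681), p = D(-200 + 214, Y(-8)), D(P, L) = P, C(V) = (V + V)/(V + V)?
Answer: 233353773446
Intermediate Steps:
C(V) = 1 (C(V) = (2*V)/((2*V)) = (2*V)*(1/(2*V)) = 1)
p = 14 (p = -200 + 214 = 14)
x = 233353773432 (x = -9*(2180287 - 2460135)*(540332 - 447681) = -(-2518632)*92651 = -9*(-25928197048) = 233353773432)
x + p/C(-1990) = 233353773432 + 14/1 = 233353773432 + 14*1 = 233353773432 + 14 = 233353773446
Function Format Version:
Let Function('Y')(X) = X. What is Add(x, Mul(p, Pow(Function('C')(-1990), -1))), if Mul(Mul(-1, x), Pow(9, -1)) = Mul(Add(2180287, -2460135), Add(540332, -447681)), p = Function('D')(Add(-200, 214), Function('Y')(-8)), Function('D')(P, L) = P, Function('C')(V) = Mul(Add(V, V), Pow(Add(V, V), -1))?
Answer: 233353773446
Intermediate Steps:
Function('C')(V) = 1 (Function('C')(V) = Mul(Mul(2, V), Pow(Mul(2, V), -1)) = Mul(Mul(2, V), Mul(Rational(1, 2), Pow(V, -1))) = 1)
p = 14 (p = Add(-200, 214) = 14)
x = 233353773432 (x = Mul(-9, Mul(Add(2180287, -2460135), Add(540332, -447681))) = Mul(-9, Mul(-279848, 92651)) = Mul(-9, -25928197048) = 233353773432)
Add(x, Mul(p, Pow(Function('C')(-1990), -1))) = Add(233353773432, Mul(14, Pow(1, -1))) = Add(233353773432, Mul(14, 1)) = Add(233353773432, 14) = 233353773446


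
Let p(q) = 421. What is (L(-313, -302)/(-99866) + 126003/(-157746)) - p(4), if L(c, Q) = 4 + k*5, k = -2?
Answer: -1107464997713/2625577006 ≈ -421.80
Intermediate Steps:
L(c, Q) = -6 (L(c, Q) = 4 - 2*5 = 4 - 10 = -6)
(L(-313, -302)/(-99866) + 126003/(-157746)) - p(4) = (-6/(-99866) + 126003/(-157746)) - 1*421 = (-6*(-1/99866) + 126003*(-1/157746)) - 421 = (3/49933 - 42001/52582) - 421 = -2097078187/2625577006 - 421 = -1107464997713/2625577006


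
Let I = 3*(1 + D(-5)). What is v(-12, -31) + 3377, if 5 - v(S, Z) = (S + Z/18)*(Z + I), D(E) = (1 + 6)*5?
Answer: 79895/18 ≈ 4438.6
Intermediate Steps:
D(E) = 35 (D(E) = 7*5 = 35)
I = 108 (I = 3*(1 + 35) = 3*36 = 108)
v(S, Z) = 5 - (108 + Z)*(S + Z/18) (v(S, Z) = 5 - (S + Z/18)*(Z + 108) = 5 - (S + Z*(1/18))*(108 + Z) = 5 - (S + Z/18)*(108 + Z) = 5 - (108 + Z)*(S + Z/18))
v(-12, -31) + 3377 = (5 - 108*(-12) - 6*(-31) - 1/18*(-31)² - 1*(-12)*(-31)) + 3377 = (5 + 1296 + 186 - 1/18*961 - 372) + 3377 = (5 + 1296 + 186 - 961/18 - 372) + 3377 = 19109/18 + 3377 = 79895/18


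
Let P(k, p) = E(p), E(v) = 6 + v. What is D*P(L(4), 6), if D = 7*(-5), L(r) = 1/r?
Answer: -420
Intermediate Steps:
L(r) = 1/r
D = -35
P(k, p) = 6 + p
D*P(L(4), 6) = -35*(6 + 6) = -35*12 = -420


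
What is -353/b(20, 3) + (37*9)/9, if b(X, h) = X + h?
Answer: 498/23 ≈ 21.652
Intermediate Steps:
-353/b(20, 3) + (37*9)/9 = -353/(20 + 3) + (37*9)/9 = -353/23 + 333*(⅑) = -353*1/23 + 37 = -353/23 + 37 = 498/23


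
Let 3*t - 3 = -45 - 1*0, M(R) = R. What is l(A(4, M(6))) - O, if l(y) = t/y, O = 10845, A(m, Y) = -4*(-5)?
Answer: -108457/10 ≈ -10846.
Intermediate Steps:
A(m, Y) = 20
t = -14 (t = 1 + (-45 - 1*0)/3 = 1 + (-45 + 0)/3 = 1 + (⅓)*(-45) = 1 - 15 = -14)
l(y) = -14/y
l(A(4, M(6))) - O = -14/20 - 1*10845 = -14*1/20 - 10845 = -7/10 - 10845 = -108457/10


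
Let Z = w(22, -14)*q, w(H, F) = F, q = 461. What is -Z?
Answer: 6454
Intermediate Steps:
Z = -6454 (Z = -14*461 = -6454)
-Z = -1*(-6454) = 6454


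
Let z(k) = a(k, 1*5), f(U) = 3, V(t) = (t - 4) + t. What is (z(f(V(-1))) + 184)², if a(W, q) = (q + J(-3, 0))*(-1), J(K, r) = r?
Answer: 32041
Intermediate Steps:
V(t) = -4 + 2*t (V(t) = (-4 + t) + t = -4 + 2*t)
a(W, q) = -q (a(W, q) = (q + 0)*(-1) = q*(-1) = -q)
z(k) = -5
(z(f(V(-1))) + 184)² = (-5 + 184)² = 179² = 32041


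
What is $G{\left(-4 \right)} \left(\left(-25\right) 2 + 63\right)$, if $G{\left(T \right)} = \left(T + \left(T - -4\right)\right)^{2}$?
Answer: $208$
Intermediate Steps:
$G{\left(T \right)} = \left(4 + 2 T\right)^{2}$ ($G{\left(T \right)} = \left(T + \left(T + 4\right)\right)^{2} = \left(T + \left(4 + T\right)\right)^{2} = \left(4 + 2 T\right)^{2}$)
$G{\left(-4 \right)} \left(\left(-25\right) 2 + 63\right) = 4 \left(2 - 4\right)^{2} \left(\left(-25\right) 2 + 63\right) = 4 \left(-2\right)^{2} \left(-50 + 63\right) = 4 \cdot 4 \cdot 13 = 16 \cdot 13 = 208$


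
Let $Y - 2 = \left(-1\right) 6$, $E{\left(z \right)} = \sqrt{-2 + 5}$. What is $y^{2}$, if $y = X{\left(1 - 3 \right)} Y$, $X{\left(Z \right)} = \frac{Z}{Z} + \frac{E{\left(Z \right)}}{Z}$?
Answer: $28 - 16 \sqrt{3} \approx 0.28719$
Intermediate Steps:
$E{\left(z \right)} = \sqrt{3}$
$X{\left(Z \right)} = 1 + \frac{\sqrt{3}}{Z}$ ($X{\left(Z \right)} = \frac{Z}{Z} + \frac{\sqrt{3}}{Z} = 1 + \frac{\sqrt{3}}{Z}$)
$Y = -4$ ($Y = 2 - 6 = -4$)
$y = -4 + 2 \sqrt{3}$ ($y = \frac{\left(1 - 3\right) + \sqrt{3}}{1 - 3} \left(-4\right) = \frac{-2 + \sqrt{3}}{-2} \left(-4\right) = - \frac{-2 + \sqrt{3}}{2} \left(-4\right) = \left(1 - \frac{\sqrt{3}}{2}\right) \left(-4\right) = -4 + 2 \sqrt{3} \approx -0.5359$)
$y^{2} = \left(-4 + 2 \sqrt{3}\right)^{2}$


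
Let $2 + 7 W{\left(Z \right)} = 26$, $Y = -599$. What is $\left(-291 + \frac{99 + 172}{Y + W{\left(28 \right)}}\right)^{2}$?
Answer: $\frac{1476409685776}{17380561} \approx 84946.0$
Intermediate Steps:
$W{\left(Z \right)} = \frac{24}{7}$ ($W{\left(Z \right)} = - \frac{2}{7} + \frac{1}{7} \cdot 26 = - \frac{2}{7} + \frac{26}{7} = \frac{24}{7}$)
$\left(-291 + \frac{99 + 172}{Y + W{\left(28 \right)}}\right)^{2} = \left(-291 + \frac{99 + 172}{-599 + \frac{24}{7}}\right)^{2} = \left(-291 + \frac{271}{- \frac{4169}{7}}\right)^{2} = \left(-291 + 271 \left(- \frac{7}{4169}\right)\right)^{2} = \left(-291 - \frac{1897}{4169}\right)^{2} = \left(- \frac{1215076}{4169}\right)^{2} = \frac{1476409685776}{17380561}$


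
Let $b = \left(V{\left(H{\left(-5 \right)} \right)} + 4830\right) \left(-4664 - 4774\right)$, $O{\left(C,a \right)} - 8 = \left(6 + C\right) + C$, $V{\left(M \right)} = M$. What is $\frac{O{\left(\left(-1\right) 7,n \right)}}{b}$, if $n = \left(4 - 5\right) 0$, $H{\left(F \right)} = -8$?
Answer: $0$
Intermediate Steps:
$n = 0$ ($n = \left(-1\right) 0 = 0$)
$O{\left(C,a \right)} = 14 + 2 C$ ($O{\left(C,a \right)} = 8 + \left(\left(6 + C\right) + C\right) = 8 + \left(6 + 2 C\right) = 14 + 2 C$)
$b = -45510036$ ($b = \left(-8 + 4830\right) \left(-4664 - 4774\right) = 4822 \left(-9438\right) = -45510036$)
$\frac{O{\left(\left(-1\right) 7,n \right)}}{b} = \frac{14 + 2 \left(\left(-1\right) 7\right)}{-45510036} = \left(14 + 2 \left(-7\right)\right) \left(- \frac{1}{45510036}\right) = \left(14 - 14\right) \left(- \frac{1}{45510036}\right) = 0 \left(- \frac{1}{45510036}\right) = 0$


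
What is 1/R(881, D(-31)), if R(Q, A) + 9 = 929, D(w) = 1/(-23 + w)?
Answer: 1/920 ≈ 0.0010870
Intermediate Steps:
R(Q, A) = 920 (R(Q, A) = -9 + 929 = 920)
1/R(881, D(-31)) = 1/920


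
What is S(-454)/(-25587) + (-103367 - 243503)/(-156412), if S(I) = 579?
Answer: 1464133357/667018974 ≈ 2.1950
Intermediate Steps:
S(-454)/(-25587) + (-103367 - 243503)/(-156412) = 579/(-25587) + (-103367 - 243503)/(-156412) = 579*(-1/25587) - 346870*(-1/156412) = -193/8529 + 173435/78206 = 1464133357/667018974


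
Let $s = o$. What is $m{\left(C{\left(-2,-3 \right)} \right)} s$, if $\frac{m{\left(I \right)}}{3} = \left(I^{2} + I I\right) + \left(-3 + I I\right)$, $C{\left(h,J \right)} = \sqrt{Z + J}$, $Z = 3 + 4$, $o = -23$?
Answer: $-621$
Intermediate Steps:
$Z = 7$
$s = -23$
$C{\left(h,J \right)} = \sqrt{7 + J}$
$m{\left(I \right)} = -9 + 9 I^{2}$ ($m{\left(I \right)} = 3 \left(\left(I^{2} + I I\right) + \left(-3 + I I\right)\right) = 3 \left(\left(I^{2} + I^{2}\right) + \left(-3 + I^{2}\right)\right) = 3 \left(2 I^{2} + \left(-3 + I^{2}\right)\right) = 3 \left(-3 + 3 I^{2}\right) = -9 + 9 I^{2}$)
$m{\left(C{\left(-2,-3 \right)} \right)} s = \left(-9 + 9 \left(\sqrt{7 - 3}\right)^{2}\right) \left(-23\right) = \left(-9 + 9 \left(\sqrt{4}\right)^{2}\right) \left(-23\right) = \left(-9 + 9 \cdot 2^{2}\right) \left(-23\right) = \left(-9 + 9 \cdot 4\right) \left(-23\right) = \left(-9 + 36\right) \left(-23\right) = 27 \left(-23\right) = -621$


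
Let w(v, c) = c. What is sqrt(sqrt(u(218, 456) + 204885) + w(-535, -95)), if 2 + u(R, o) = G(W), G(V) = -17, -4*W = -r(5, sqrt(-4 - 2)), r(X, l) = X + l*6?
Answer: sqrt(-95 + sqrt(204866)) ≈ 18.911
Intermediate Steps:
r(X, l) = X + 6*l
W = 5/4 + 3*I*sqrt(6)/2 (W = -(-1)*(5 + 6*sqrt(-4 - 2))/4 = -(-1)*(5 + 6*sqrt(-6))/4 = -(-1)*(5 + 6*(I*sqrt(6)))/4 = -(-1)*(5 + 6*I*sqrt(6))/4 = -(-5 - 6*I*sqrt(6))/4 = 5/4 + 3*I*sqrt(6)/2 ≈ 1.25 + 3.6742*I)
u(R, o) = -19 (u(R, o) = -2 - 17 = -19)
sqrt(sqrt(u(218, 456) + 204885) + w(-535, -95)) = sqrt(sqrt(-19 + 204885) - 95) = sqrt(sqrt(204866) - 95) = sqrt(-95 + sqrt(204866))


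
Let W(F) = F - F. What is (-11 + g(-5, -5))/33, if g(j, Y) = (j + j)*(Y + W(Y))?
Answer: 13/11 ≈ 1.1818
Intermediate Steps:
W(F) = 0
g(j, Y) = 2*Y*j (g(j, Y) = (j + j)*(Y + 0) = (2*j)*Y = 2*Y*j)
(-11 + g(-5, -5))/33 = (-11 + 2*(-5)*(-5))/33 = (-11 + 50)/33 = (1/33)*39 = 13/11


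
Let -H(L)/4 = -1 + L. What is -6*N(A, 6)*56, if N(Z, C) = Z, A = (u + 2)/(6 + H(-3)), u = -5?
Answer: 504/11 ≈ 45.818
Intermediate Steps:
H(L) = 4 - 4*L (H(L) = -4*(-1 + L) = 4 - 4*L)
A = -3/22 (A = (-5 + 2)/(6 + (4 - 4*(-3))) = -3/(6 + (4 + 12)) = -3/(6 + 16) = -3/22 ≈ -0.13636)
-6*N(A, 6)*56 = -6*(-3/22)*56 = (9/11)*56 = 504/11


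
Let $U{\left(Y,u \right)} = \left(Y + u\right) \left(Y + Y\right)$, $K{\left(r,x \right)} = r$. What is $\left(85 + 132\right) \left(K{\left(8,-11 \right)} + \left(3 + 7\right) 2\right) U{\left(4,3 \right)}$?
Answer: $340256$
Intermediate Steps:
$U{\left(Y,u \right)} = 2 Y \left(Y + u\right)$ ($U{\left(Y,u \right)} = \left(Y + u\right) 2 Y = 2 Y \left(Y + u\right)$)
$\left(85 + 132\right) \left(K{\left(8,-11 \right)} + \left(3 + 7\right) 2\right) U{\left(4,3 \right)} = \left(85 + 132\right) \left(8 + \left(3 + 7\right) 2\right) 2 \cdot 4 \left(4 + 3\right) = 217 \left(8 + 10 \cdot 2\right) 2 \cdot 4 \cdot 7 = 217 \left(8 + 20\right) 56 = 217 \cdot 28 \cdot 56 = 6076 \cdot 56 = 340256$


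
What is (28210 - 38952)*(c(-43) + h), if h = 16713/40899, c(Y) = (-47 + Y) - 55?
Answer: 21174780788/13633 ≈ 1.5532e+6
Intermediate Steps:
c(Y) = -102 + Y
h = 5571/13633 (h = 16713*(1/40899) = 5571/13633 ≈ 0.40864)
(28210 - 38952)*(c(-43) + h) = (28210 - 38952)*((-102 - 43) + 5571/13633) = -10742*(-145 + 5571/13633) = -10742*(-1971214/13633) = 21174780788/13633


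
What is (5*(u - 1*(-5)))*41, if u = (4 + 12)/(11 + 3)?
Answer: 8815/7 ≈ 1259.3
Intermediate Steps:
u = 8/7 (u = 16/14 = 16*(1/14) = 8/7 ≈ 1.1429)
(5*(u - 1*(-5)))*41 = (5*(8/7 - 1*(-5)))*41 = (5*(8/7 + 5))*41 = (5*(43/7))*41 = (215/7)*41 = 8815/7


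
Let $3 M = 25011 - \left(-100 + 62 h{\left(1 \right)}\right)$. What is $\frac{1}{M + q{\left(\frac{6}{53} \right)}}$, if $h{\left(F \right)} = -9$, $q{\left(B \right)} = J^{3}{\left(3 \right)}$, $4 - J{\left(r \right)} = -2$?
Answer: $\frac{3}{26317} \approx 0.00011399$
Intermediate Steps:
$J{\left(r \right)} = 6$ ($J{\left(r \right)} = 4 - -2 = 4 + 2 = 6$)
$q{\left(B \right)} = 216$ ($q{\left(B \right)} = 6^{3} = 216$)
$M = \frac{25669}{3}$ ($M = \frac{25011 - \left(-100 + 62 \left(-9\right)\right)}{3} = \frac{25011 - \left(-100 - 558\right)}{3} = \frac{25011 - -658}{3} = \frac{25011 + 658}{3} = \frac{1}{3} \cdot 25669 = \frac{25669}{3} \approx 8556.3$)
$\frac{1}{M + q{\left(\frac{6}{53} \right)}} = \frac{1}{\frac{25669}{3} + 216} = \frac{1}{\frac{26317}{3}} = \frac{3}{26317}$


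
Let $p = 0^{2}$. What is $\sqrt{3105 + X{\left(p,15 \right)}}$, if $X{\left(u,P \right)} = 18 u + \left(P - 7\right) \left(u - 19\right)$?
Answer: $\sqrt{2953} \approx 54.341$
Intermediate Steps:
$p = 0$
$X{\left(u,P \right)} = 18 u + \left(-19 + u\right) \left(-7 + P\right)$ ($X{\left(u,P \right)} = 18 u + \left(-7 + P\right) \left(-19 + u\right) = 18 u + \left(-19 + u\right) \left(-7 + P\right)$)
$\sqrt{3105 + X{\left(p,15 \right)}} = \sqrt{3105 + \left(133 - 285 + 11 \cdot 0 + 15 \cdot 0\right)} = \sqrt{3105 + \left(133 - 285 + 0 + 0\right)} = \sqrt{3105 - 152} = \sqrt{2953}$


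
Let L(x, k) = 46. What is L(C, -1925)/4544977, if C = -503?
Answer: 46/4544977 ≈ 1.0121e-5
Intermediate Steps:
L(C, -1925)/4544977 = 46/4544977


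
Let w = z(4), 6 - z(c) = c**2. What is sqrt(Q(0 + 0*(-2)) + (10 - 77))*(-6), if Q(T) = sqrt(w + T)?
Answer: -6*sqrt(-67 + I*sqrt(10)) ≈ -1.1587 - 49.126*I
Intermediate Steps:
z(c) = 6 - c**2
w = -10 (w = 6 - 1*4**2 = 6 - 1*16 = 6 - 16 = -10)
Q(T) = sqrt(-10 + T)
sqrt(Q(0 + 0*(-2)) + (10 - 77))*(-6) = sqrt(sqrt(-10 + (0 + 0*(-2))) + (10 - 77))*(-6) = sqrt(sqrt(-10 + (0 + 0)) - 67)*(-6) = sqrt(sqrt(-10 + 0) - 67)*(-6) = sqrt(sqrt(-10) - 67)*(-6) = sqrt(I*sqrt(10) - 67)*(-6) = sqrt(-67 + I*sqrt(10))*(-6) = -6*sqrt(-67 + I*sqrt(10))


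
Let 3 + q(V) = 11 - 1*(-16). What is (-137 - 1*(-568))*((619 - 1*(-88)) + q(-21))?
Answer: 315061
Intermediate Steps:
q(V) = 24 (q(V) = -3 + (11 - 1*(-16)) = -3 + (11 + 16) = -3 + 27 = 24)
(-137 - 1*(-568))*((619 - 1*(-88)) + q(-21)) = (-137 - 1*(-568))*((619 - 1*(-88)) + 24) = (-137 + 568)*((619 + 88) + 24) = 431*(707 + 24) = 431*731 = 315061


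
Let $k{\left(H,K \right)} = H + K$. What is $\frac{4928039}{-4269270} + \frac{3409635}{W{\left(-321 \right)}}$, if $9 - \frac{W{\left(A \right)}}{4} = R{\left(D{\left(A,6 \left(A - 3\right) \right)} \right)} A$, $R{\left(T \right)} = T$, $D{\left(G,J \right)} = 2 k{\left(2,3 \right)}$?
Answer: $\frac{2415533164381}{9161853420} \approx 263.65$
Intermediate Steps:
$D{\left(G,J \right)} = 10$ ($D{\left(G,J \right)} = 2 \left(2 + 3\right) = 2 \cdot 5 = 10$)
$W{\left(A \right)} = 36 - 40 A$ ($W{\left(A \right)} = 36 - 4 \cdot 10 A = 36 - 40 A$)
$\frac{4928039}{-4269270} + \frac{3409635}{W{\left(-321 \right)}} = \frac{4928039}{-4269270} + \frac{3409635}{36 - -12840} = 4928039 \left(- \frac{1}{4269270}\right) + \frac{3409635}{36 + 12840} = - \frac{4928039}{4269270} + \frac{3409635}{12876} = - \frac{4928039}{4269270} + 3409635 \cdot \frac{1}{12876} = - \frac{4928039}{4269270} + \frac{1136545}{4292} = \frac{2415533164381}{9161853420}$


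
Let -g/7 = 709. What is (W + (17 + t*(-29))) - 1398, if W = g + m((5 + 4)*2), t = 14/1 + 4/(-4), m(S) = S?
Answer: -6703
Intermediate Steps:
g = -4963 (g = -7*709 = -4963)
t = 13 (t = 14*1 + 4*(-1/4) = 14 - 1 = 13)
W = -4945 (W = -4963 + (5 + 4)*2 = -4963 + 9*2 = -4963 + 18 = -4945)
(W + (17 + t*(-29))) - 1398 = (-4945 + (17 + 13*(-29))) - 1398 = (-4945 + (17 - 377)) - 1398 = (-4945 - 360) - 1398 = -5305 - 1398 = -6703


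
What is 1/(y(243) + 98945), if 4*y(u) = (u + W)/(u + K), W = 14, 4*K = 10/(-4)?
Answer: 1939/191854869 ≈ 1.0107e-5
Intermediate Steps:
K = -5/8 (K = (10/(-4))/4 = (10*(-¼))/4 = (¼)*(-5/2) = -5/8 ≈ -0.62500)
y(u) = (14 + u)/(4*(-5/8 + u)) (y(u) = ((u + 14)/(u - 5/8))/4 = ((14 + u)/(-5/8 + u))/4 = (14 + u)/(4*(-5/8 + u)))
1/(y(243) + 98945) = 1/(2*(14 + 243)/(-5 + 8*243) + 98945) = 1/(2*257/(-5 + 1944) + 98945) = 1/(2*257/1939 + 98945) = 1/(2*(1/1939)*257 + 98945) = 1/(514/1939 + 98945) = 1/(191854869/1939) = 1939/191854869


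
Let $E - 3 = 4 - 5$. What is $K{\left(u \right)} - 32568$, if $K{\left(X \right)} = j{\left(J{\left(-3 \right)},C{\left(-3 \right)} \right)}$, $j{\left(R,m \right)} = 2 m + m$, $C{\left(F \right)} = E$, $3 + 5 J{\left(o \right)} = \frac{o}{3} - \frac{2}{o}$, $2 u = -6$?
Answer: $-32562$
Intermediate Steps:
$u = -3$ ($u = \frac{1}{2} \left(-6\right) = -3$)
$J{\left(o \right)} = - \frac{3}{5} - \frac{2}{5 o} + \frac{o}{15}$ ($J{\left(o \right)} = - \frac{3}{5} + \frac{\frac{o}{3} - \frac{2}{o}}{5} = - \frac{3}{5} + \frac{- \frac{2}{o} + \frac{o}{3}}{5} = - \frac{3}{5} + \left(- \frac{2}{5 o} + \frac{o}{15}\right) = - \frac{3}{5} - \frac{2}{5 o} + \frac{o}{15}$)
$E = 2$ ($E = 3 + \left(4 - 5\right) = 3 - 1 = 2$)
$C{\left(F \right)} = 2$
$j{\left(R,m \right)} = 3 m$
$K{\left(X \right)} = 6$ ($K{\left(X \right)} = 3 \cdot 2 = 6$)
$K{\left(u \right)} - 32568 = 6 - 32568 = -32562$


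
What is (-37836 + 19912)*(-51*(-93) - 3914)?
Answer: -14858996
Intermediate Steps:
(-37836 + 19912)*(-51*(-93) - 3914) = -17924*(4743 - 3914) = -17924*829 = -14858996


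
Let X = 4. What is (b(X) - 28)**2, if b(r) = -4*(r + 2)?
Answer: 2704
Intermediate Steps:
b(r) = -8 - 4*r (b(r) = -4*(2 + r) = -8 - 4*r)
(b(X) - 28)**2 = ((-8 - 4*4) - 28)**2 = ((-8 - 16) - 28)**2 = (-24 - 28)**2 = (-52)**2 = 2704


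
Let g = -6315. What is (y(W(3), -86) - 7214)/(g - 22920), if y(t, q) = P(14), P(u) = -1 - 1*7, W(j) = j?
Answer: 7222/29235 ≈ 0.24703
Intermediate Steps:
P(u) = -8 (P(u) = -1 - 7 = -8)
y(t, q) = -8
(y(W(3), -86) - 7214)/(g - 22920) = (-8 - 7214)/(-6315 - 22920) = -7222/(-29235) = -7222*(-1/29235) = 7222/29235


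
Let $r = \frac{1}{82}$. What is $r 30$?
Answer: $\frac{15}{41} \approx 0.36585$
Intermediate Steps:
$r = \frac{1}{82} \approx 0.012195$
$r 30 = \frac{1}{82} \cdot 30 = \frac{15}{41}$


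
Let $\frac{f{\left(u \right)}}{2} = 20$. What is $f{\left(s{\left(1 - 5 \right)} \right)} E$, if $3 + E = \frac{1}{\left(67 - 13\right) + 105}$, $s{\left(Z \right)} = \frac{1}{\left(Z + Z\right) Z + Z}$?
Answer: $- \frac{19040}{159} \approx -119.75$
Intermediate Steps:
$s{\left(Z \right)} = \frac{1}{Z + 2 Z^{2}}$ ($s{\left(Z \right)} = \frac{1}{2 Z Z + Z} = \frac{1}{2 Z^{2} + Z} = \frac{1}{Z + 2 Z^{2}}$)
$f{\left(u \right)} = 40$ ($f{\left(u \right)} = 2 \cdot 20 = 40$)
$E = - \frac{476}{159}$ ($E = -3 + \frac{1}{\left(67 - 13\right) + 105} = -3 + \frac{1}{54 + 105} = -3 + \frac{1}{159} = - \frac{476}{159} \approx -2.9937$)
$f{\left(s{\left(1 - 5 \right)} \right)} E = 40 \left(- \frac{476}{159}\right) = - \frac{19040}{159}$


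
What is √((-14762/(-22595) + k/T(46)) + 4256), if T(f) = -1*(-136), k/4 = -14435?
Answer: √2261615315475490/768230 ≈ 61.904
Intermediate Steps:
k = -57740 (k = 4*(-14435) = -57740)
T(f) = 136
√((-14762/(-22595) + k/T(46)) + 4256) = √((-14762/(-22595) - 57740/136) + 4256) = √((-14762*(-1/22595) - 57740*1/136) + 4256) = √((14762/22595 - 14435/34) + 4256) = √(-325656917/768230 + 4256) = √(2943929963/768230) = √2261615315475490/768230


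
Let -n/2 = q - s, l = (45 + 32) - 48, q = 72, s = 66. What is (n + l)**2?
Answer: 289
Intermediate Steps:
l = 29 (l = 77 - 48 = 29)
n = -12 (n = -2*(72 - 1*66) = -2*(72 - 66) = -2*6 = -12)
(n + l)**2 = (-12 + 29)**2 = 17**2 = 289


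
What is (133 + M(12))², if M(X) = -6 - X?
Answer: 13225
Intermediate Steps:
(133 + M(12))² = (133 + (-6 - 1*12))² = (133 + (-6 - 12))² = (133 - 18)² = 115² = 13225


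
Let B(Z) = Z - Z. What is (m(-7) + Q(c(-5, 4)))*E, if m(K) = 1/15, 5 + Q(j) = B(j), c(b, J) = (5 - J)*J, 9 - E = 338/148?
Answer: -497/15 ≈ -33.133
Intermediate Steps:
E = 497/74 (E = 9 - 338/148 = 9 - 1*169/74 = 9 - 169/74 = 497/74 ≈ 6.7162)
B(Z) = 0
c(b, J) = J*(5 - J)
Q(j) = -5 (Q(j) = -5 + 0 = -5)
m(K) = 1/15
(m(-7) + Q(c(-5, 4)))*E = (1/15 - 5)*(497/74) = -74/15*497/74 = -497/15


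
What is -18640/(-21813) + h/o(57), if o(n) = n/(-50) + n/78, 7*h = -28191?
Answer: 199869695815/20307903 ≈ 9842.0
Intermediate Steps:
h = -28191/7 (h = (⅐)*(-28191) = -28191/7 ≈ -4027.3)
o(n) = -7*n/975 (o(n) = n*(-1/50) + n*(1/78) = -n/50 + n/78 = -7*n/975)
-18640/(-21813) + h/o(57) = -18640/(-21813) - 28191/(7*((-7/975*57))) = -18640*(-1/21813) - 28191/(7*(-133/325)) = 18640/21813 - 28191/7*(-325/133) = 18640/21813 + 9162075/931 = 199869695815/20307903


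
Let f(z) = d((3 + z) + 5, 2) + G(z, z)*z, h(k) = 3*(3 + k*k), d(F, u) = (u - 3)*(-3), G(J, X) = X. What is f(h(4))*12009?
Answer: 39053268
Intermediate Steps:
d(F, u) = 9 - 3*u (d(F, u) = (-3 + u)*(-3) = 9 - 3*u)
h(k) = 9 + 3*k² (h(k) = 3*(3 + k²) = 9 + 3*k²)
f(z) = 3 + z² (f(z) = (9 - 3*2) + z*z = (9 - 6) + z² = 3 + z²)
f(h(4))*12009 = (3 + (9 + 3*4²)²)*12009 = (3 + (9 + 3*16)²)*12009 = (3 + (9 + 48)²)*12009 = (3 + 57²)*12009 = (3 + 3249)*12009 = 3252*12009 = 39053268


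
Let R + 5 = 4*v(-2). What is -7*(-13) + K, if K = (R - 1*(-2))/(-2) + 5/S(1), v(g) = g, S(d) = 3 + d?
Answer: 391/4 ≈ 97.750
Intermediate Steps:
R = -13 (R = -5 + 4*(-2) = -5 - 8 = -13)
K = 27/4 (K = (-13 - 1*(-2))/(-2) + 5/(3 + 1) = (-13 + 2)*(-½) + 5/4 = -11*(-½) + 5*(¼) = 11/2 + 5/4 = 27/4 ≈ 6.7500)
-7*(-13) + K = -7*(-13) + 27/4 = 91 + 27/4 = 391/4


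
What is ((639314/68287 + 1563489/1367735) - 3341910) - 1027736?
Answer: -408117487905482337/93398519945 ≈ -4.3696e+6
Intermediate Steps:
((639314/68287 + 1563489/1367735) - 3341910) - 1027736 = (981178107133/93398519945 - 3341910) - 1027736 = -312128466611287817/93398519945 - 1027736 = -408117487905482337/93398519945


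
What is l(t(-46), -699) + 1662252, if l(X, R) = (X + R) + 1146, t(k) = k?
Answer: 1662653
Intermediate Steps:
l(X, R) = 1146 + R + X (l(X, R) = (R + X) + 1146 = 1146 + R + X)
l(t(-46), -699) + 1662252 = (1146 - 699 - 46) + 1662252 = 401 + 1662252 = 1662653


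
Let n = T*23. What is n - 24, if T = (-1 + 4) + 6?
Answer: 183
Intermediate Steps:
T = 9 (T = 3 + 6 = 9)
n = 207 (n = 9*23 = 207)
n - 24 = 207 - 24 = 183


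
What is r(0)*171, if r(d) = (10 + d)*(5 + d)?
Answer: 8550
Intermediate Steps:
r(d) = (5 + d)*(10 + d)
r(0)*171 = (50 + 0² + 15*0)*171 = (50 + 0 + 0)*171 = 50*171 = 8550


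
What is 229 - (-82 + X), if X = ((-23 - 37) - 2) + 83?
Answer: 290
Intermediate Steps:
X = 21 (X = (-60 - 2) + 83 = -62 + 83 = 21)
229 - (-82 + X) = 229 - (-82 + 21) = 229 - 1*(-61) = 229 + 61 = 290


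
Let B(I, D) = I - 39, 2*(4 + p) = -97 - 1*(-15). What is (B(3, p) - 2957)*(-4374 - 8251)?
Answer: 37786625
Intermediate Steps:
p = -45 (p = -4 + (-97 - 1*(-15))/2 = -4 + (-97 + 15)/2 = -4 + (½)*(-82) = -4 - 41 = -45)
B(I, D) = -39 + I
(B(3, p) - 2957)*(-4374 - 8251) = ((-39 + 3) - 2957)*(-4374 - 8251) = (-36 - 2957)*(-12625) = -2993*(-12625) = 37786625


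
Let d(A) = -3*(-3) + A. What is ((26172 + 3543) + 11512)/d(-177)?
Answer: -41227/168 ≈ -245.40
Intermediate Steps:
d(A) = 9 + A
((26172 + 3543) + 11512)/d(-177) = ((26172 + 3543) + 11512)/(9 - 177) = (29715 + 11512)/(-168) = 41227*(-1/168) = -41227/168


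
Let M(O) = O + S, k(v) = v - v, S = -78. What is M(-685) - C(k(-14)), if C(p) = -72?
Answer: -691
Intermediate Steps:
k(v) = 0
M(O) = -78 + O (M(O) = O - 78 = -78 + O)
M(-685) - C(k(-14)) = (-78 - 685) - 1*(-72) = -763 + 72 = -691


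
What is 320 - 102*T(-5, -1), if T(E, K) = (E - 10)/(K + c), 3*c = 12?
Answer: 830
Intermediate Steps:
c = 4 (c = (⅓)*12 = 4)
T(E, K) = (-10 + E)/(4 + K) (T(E, K) = (E - 10)/(K + 4) = (-10 + E)/(4 + K))
320 - 102*T(-5, -1) = 320 - 102*(-10 - 5)/(4 - 1) = 320 - 102*(-15)/3 = 320 - 34*(-15) = 320 - 102*(-5) = 320 + 510 = 830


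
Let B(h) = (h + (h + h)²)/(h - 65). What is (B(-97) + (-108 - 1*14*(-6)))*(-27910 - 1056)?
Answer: 66665249/9 ≈ 7.4072e+6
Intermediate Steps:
B(h) = (h + 4*h²)/(-65 + h) (B(h) = (h + (2*h)²)/(-65 + h) = (h + 4*h²)/(-65 + h))
(B(-97) + (-108 - 1*14*(-6)))*(-27910 - 1056) = (-97*(1 + 4*(-97))/(-65 - 97) + (-108 - 1*14*(-6)))*(-27910 - 1056) = (-97*(1 - 388)/(-162) + (-108 - 14*(-6)))*(-28966) = (-97*(-1/162)*(-387) + (-108 + 84))*(-28966) = (-4171/18 - 24)*(-28966) = -4603/18*(-28966) = 66665249/9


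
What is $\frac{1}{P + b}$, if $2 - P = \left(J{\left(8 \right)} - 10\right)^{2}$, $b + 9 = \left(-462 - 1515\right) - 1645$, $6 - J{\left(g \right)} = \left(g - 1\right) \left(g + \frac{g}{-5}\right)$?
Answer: $- \frac{25}{150261} \approx -0.00016638$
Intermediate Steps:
$J{\left(g \right)} = 6 - \frac{4 g \left(-1 + g\right)}{5}$ ($J{\left(g \right)} = 6 - \left(g - 1\right) \left(g + \frac{g}{-5}\right) = 6 - \left(-1 + g\right) \left(g + g \left(- \frac{1}{5}\right)\right) = 6 - \left(-1 + g\right) \left(g - \frac{g}{5}\right) = 6 - \left(-1 + g\right) \frac{4 g}{5} = 6 - \frac{4 g \left(-1 + g\right)}{5}$)
$b = -3631$ ($b = -9 - 3622 = -3631$)
$P = - \frac{59486}{25}$ ($P = 2 - \left(\left(6 - \frac{4 \cdot 8^{2}}{5} + \frac{4}{5} \cdot 8\right) - 10\right)^{2} = 2 - \left(\left(6 - \frac{256}{5} + \frac{32}{5}\right) - 10\right)^{2} = 2 - \left(- \frac{194}{5} - 10\right)^{2} = 2 - \left(- \frac{244}{5}\right)^{2} = 2 - \frac{59536}{25} = - \frac{59486}{25} \approx -2379.4$)
$\frac{1}{P + b} = \frac{1}{- \frac{59486}{25} - 3631} = \frac{1}{- \frac{150261}{25}} = - \frac{25}{150261}$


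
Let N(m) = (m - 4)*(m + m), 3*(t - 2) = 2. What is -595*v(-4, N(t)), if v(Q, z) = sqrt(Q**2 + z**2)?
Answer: -2380*sqrt(337)/9 ≈ -4854.6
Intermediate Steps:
t = 8/3 (t = 2 + (1/3)*2 = 2 + 2/3 = 8/3 ≈ 2.6667)
N(m) = 2*m*(-4 + m) (N(m) = (-4 + m)*(2*m) = 2*m*(-4 + m))
-595*v(-4, N(t)) = -595*sqrt((-4)**2 + (2*(8/3)*(-4 + 8/3))**2) = -595*sqrt(16 + (2*(8/3)*(-4/3))**2) = -595*sqrt(16 + (-64/9)**2) = -595*sqrt(16 + 4096/81) = -2380*sqrt(337)/9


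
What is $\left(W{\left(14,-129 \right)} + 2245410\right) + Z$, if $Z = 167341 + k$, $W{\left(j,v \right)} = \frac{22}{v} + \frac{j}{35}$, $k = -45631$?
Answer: $\frac{1526792548}{645} \approx 2.3671 \cdot 10^{6}$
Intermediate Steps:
$W{\left(j,v \right)} = \frac{22}{v} + \frac{j}{35}$ ($W{\left(j,v \right)} = \frac{22}{v} + j \frac{1}{35} = \frac{22}{v} + \frac{j}{35}$)
$Z = 121710$ ($Z = 167341 - 45631 = 121710$)
$\left(W{\left(14,-129 \right)} + 2245410\right) + Z = \left(\left(\frac{22}{-129} + \frac{1}{35} \cdot 14\right) + 2245410\right) + 121710 = \left(\left(22 \left(- \frac{1}{129}\right) + \frac{2}{5}\right) + 2245410\right) + 121710 = \left(\left(- \frac{22}{129} + \frac{2}{5}\right) + 2245410\right) + 121710 = \left(\frac{148}{645} + 2245410\right) + 121710 = \frac{1448289598}{645} + 121710 = \frac{1526792548}{645}$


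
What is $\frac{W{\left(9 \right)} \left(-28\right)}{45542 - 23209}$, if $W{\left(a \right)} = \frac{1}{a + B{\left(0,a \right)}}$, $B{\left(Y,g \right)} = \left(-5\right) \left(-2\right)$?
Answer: $- \frac{28}{424327} \approx -6.5987 \cdot 10^{-5}$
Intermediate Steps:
$B{\left(Y,g \right)} = 10$
$W{\left(a \right)} = \frac{1}{10 + a}$ ($W{\left(a \right)} = \frac{1}{a + 10} = \frac{1}{10 + a}$)
$\frac{W{\left(9 \right)} \left(-28\right)}{45542 - 23209} = \frac{\frac{1}{10 + 9} \left(-28\right)}{45542 - 23209} = \frac{\frac{1}{19} \left(-28\right)}{22333} = \frac{1}{19} \left(-28\right) \frac{1}{22333} = \left(- \frac{28}{19}\right) \frac{1}{22333} = - \frac{28}{424327}$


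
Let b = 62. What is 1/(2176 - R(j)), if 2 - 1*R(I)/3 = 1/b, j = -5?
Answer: 62/134543 ≈ 0.00046082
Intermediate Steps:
R(I) = 369/62 (R(I) = 6 - 3/62 = 369/62)
1/(2176 - R(j)) = 1/(2176 - 1*369/62) = 1/(2176 - 369/62) = 1/(134543/62) = 62/134543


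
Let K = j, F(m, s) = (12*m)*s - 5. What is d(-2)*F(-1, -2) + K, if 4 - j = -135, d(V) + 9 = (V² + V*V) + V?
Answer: 82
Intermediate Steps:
d(V) = -9 + V + 2*V² (d(V) = -9 + ((V² + V*V) + V) = -9 + ((V² + V²) + V) = -9 + (2*V² + V) = -9 + (V + 2*V²) = -9 + V + 2*V²)
j = 139 (j = 4 - 1*(-135) = 4 + 135 = 139)
F(m, s) = -5 + 12*m*s (F(m, s) = 12*m*s - 5 = -5 + 12*m*s)
K = 139
d(-2)*F(-1, -2) + K = (-9 - 2 + 2*(-2)²)*(-5 + 12*(-1)*(-2)) + 139 = (-9 - 2 + 2*4)*(-5 + 24) + 139 = (-9 - 2 + 8)*19 + 139 = -3*19 + 139 = -57 + 139 = 82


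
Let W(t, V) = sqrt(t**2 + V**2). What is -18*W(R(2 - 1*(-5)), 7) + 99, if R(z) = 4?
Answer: 99 - 18*sqrt(65) ≈ -46.121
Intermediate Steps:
W(t, V) = sqrt(V**2 + t**2)
-18*W(R(2 - 1*(-5)), 7) + 99 = -18*sqrt(7**2 + 4**2) + 99 = -18*sqrt(49 + 16) + 99 = -18*sqrt(65) + 99 = 99 - 18*sqrt(65)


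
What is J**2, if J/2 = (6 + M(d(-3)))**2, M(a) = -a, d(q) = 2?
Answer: 1024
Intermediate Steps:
J = 32 (J = 2*(6 - 1*2)**2 = 2*(6 - 2)**2 = 2*4**2 = 2*16 = 32)
J**2 = 32**2 = 1024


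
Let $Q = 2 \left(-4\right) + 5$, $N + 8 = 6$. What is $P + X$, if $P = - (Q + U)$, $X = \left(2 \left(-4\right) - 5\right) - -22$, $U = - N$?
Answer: $10$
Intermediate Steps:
$N = -2$ ($N = -8 + 6 = -2$)
$Q = -3$ ($Q = -8 + 5 = -3$)
$U = 2$ ($U = \left(-1\right) \left(-2\right) = 2$)
$X = 9$ ($X = \left(-8 - 5\right) + 22 = -13 + 22 = 9$)
$P = 1$ ($P = - (-3 + 2) = \left(-1\right) \left(-1\right) = 1$)
$P + X = 1 + 9 = 10$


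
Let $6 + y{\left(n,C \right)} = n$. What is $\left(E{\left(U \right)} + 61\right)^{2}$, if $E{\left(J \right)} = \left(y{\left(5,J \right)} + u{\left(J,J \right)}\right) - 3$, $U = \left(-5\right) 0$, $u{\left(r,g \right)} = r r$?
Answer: $3249$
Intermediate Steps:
$u{\left(r,g \right)} = r^{2}$
$y{\left(n,C \right)} = -6 + n$
$U = 0$
$E{\left(J \right)} = -4 + J^{2}$ ($E{\left(J \right)} = \left(\left(-6 + 5\right) + J^{2}\right) - 3 = \left(-1 + J^{2}\right) - 3 = -4 + J^{2}$)
$\left(E{\left(U \right)} + 61\right)^{2} = \left(\left(-4 + 0^{2}\right) + 61\right)^{2} = \left(\left(-4 + 0\right) + 61\right)^{2} = \left(-4 + 61\right)^{2} = 57^{2} = 3249$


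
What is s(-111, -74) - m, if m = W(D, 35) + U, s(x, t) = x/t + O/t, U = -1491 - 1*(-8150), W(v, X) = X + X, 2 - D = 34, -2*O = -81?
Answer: -995751/148 ≈ -6728.0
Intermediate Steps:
O = 81/2 (O = -½*(-81) = 81/2 ≈ 40.500)
D = -32 (D = 2 - 1*34 = 2 - 34 = -32)
W(v, X) = 2*X
U = 6659 (U = -1491 + 8150 = 6659)
s(x, t) = 81/(2*t) + x/t (s(x, t) = x/t + 81/(2*t) = 81/(2*t) + x/t)
m = 6729 (m = 2*35 + 6659 = 70 + 6659 = 6729)
s(-111, -74) - m = (81/2 - 111)/(-74) - 1*6729 = -1/74*(-141/2) - 6729 = 141/148 - 6729 = -995751/148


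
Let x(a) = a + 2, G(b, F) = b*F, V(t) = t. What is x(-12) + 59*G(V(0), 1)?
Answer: -10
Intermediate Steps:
G(b, F) = F*b
x(a) = 2 + a
x(-12) + 59*G(V(0), 1) = (2 - 12) + 59*(1*0) = -10 + 59*0 = -10 + 0 = -10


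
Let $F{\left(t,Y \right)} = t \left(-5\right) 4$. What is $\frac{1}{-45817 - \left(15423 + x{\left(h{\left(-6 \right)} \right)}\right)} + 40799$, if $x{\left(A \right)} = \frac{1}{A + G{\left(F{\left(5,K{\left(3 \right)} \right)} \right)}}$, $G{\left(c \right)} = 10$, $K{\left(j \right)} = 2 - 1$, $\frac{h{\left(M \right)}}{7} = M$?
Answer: $\frac{79952943489}{1959679} \approx 40799.0$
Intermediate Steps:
$h{\left(M \right)} = 7 M$
$K{\left(j \right)} = 1$
$F{\left(t,Y \right)} = - 20 t$ ($F{\left(t,Y \right)} = - 5 t 4 = - 20 t$)
$x{\left(A \right)} = \frac{1}{10 + A}$ ($x{\left(A \right)} = \frac{1}{A + 10} = \frac{1}{10 + A}$)
$\frac{1}{-45817 - \left(15423 + x{\left(h{\left(-6 \right)} \right)}\right)} + 40799 = \frac{1}{-45817 - \left(15423 + \frac{1}{10 + 7 \left(-6\right)}\right)} + 40799 = \frac{1}{-45817 - \left(15423 + \frac{1}{10 - 42}\right)} + 40799 = \frac{1}{-45817 - \frac{493535}{32}} + 40799 = \frac{1}{- \frac{1959679}{32}} + 40799 = - \frac{32}{1959679} + 40799 = \frac{79952943489}{1959679}$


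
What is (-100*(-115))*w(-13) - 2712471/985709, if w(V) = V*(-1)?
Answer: 147360783029/985709 ≈ 1.4950e+5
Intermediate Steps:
w(V) = -V
(-100*(-115))*w(-13) - 2712471/985709 = (-100*(-115))*(-1*(-13)) - 2712471/985709 = 11500*13 - 2712471/985709 = 149500 - 1*2712471/985709 = 149500 - 2712471/985709 = 147360783029/985709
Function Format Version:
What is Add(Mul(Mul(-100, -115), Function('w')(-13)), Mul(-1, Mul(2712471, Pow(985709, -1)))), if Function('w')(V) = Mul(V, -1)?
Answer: Rational(147360783029, 985709) ≈ 1.4950e+5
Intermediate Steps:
Function('w')(V) = Mul(-1, V)
Add(Mul(Mul(-100, -115), Function('w')(-13)), Mul(-1, Mul(2712471, Pow(985709, -1)))) = Add(Mul(Mul(-100, -115), Mul(-1, -13)), Mul(-1, Mul(2712471, Pow(985709, -1)))) = Add(Mul(11500, 13), Mul(-1, Mul(2712471, Rational(1, 985709)))) = Add(149500, Mul(-1, Rational(2712471, 985709))) = Add(149500, Rational(-2712471, 985709)) = Rational(147360783029, 985709)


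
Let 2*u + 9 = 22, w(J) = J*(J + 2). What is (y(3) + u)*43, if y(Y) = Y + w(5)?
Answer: 3827/2 ≈ 1913.5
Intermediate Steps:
w(J) = J*(2 + J)
u = 13/2 (u = -9/2 + (1/2)*22 = -9/2 + 11 = 13/2 ≈ 6.5000)
y(Y) = 35 + Y (y(Y) = Y + 5*(2 + 5) = Y + 5*7 = Y + 35 = 35 + Y)
(y(3) + u)*43 = ((35 + 3) + 13/2)*43 = (38 + 13/2)*43 = (89/2)*43 = 3827/2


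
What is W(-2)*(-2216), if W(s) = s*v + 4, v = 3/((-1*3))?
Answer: -13296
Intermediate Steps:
v = -1 (v = 3/(-3) = 3*(-1/3) = -1)
W(s) = 4 - s (W(s) = s*(-1) + 4 = -s + 4 = 4 - s)
W(-2)*(-2216) = (4 - 1*(-2))*(-2216) = (4 + 2)*(-2216) = 6*(-2216) = -13296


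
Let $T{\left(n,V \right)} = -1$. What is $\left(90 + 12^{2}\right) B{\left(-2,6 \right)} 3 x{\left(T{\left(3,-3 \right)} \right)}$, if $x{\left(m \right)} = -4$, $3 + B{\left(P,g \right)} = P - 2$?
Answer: $19656$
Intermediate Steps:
$B{\left(P,g \right)} = -5 + P$ ($B{\left(P,g \right)} = -3 + \left(P - 2\right) = -3 + \left(-2 + P\right) = -5 + P$)
$\left(90 + 12^{2}\right) B{\left(-2,6 \right)} 3 x{\left(T{\left(3,-3 \right)} \right)} = \left(90 + 12^{2}\right) \left(-5 - 2\right) 3 \left(-4\right) = \left(90 + 144\right) \left(-7\right) 3 \left(-4\right) = 234 \left(\left(-21\right) \left(-4\right)\right) = 234 \cdot 84 = 19656$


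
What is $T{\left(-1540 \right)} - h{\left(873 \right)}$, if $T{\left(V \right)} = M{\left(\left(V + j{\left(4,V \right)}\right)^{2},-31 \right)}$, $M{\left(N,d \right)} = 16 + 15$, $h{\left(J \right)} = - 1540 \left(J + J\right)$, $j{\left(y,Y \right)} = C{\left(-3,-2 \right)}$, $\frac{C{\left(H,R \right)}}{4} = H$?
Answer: $2688871$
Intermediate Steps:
$C{\left(H,R \right)} = 4 H$
$j{\left(y,Y \right)} = -12$ ($j{\left(y,Y \right)} = 4 \left(-3\right) = -12$)
$h{\left(J \right)} = - 3080 J$ ($h{\left(J \right)} = - 1540 \cdot 2 J = - 3080 J$)
$M{\left(N,d \right)} = 31$
$T{\left(V \right)} = 31$
$T{\left(-1540 \right)} - h{\left(873 \right)} = 31 - \left(-3080\right) 873 = 31 - -2688840 = 31 + 2688840 = 2688871$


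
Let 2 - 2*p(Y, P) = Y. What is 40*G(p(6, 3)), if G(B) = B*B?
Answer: 160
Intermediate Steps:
p(Y, P) = 1 - Y/2
G(B) = B²
40*G(p(6, 3)) = 40*(1 - ½*6)² = 40*(1 - 3)² = 40*(-2)² = 40*4 = 160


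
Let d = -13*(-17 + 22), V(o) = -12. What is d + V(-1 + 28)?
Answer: -77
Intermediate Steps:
d = -65 (d = -13*5 = -65)
d + V(-1 + 28) = -65 - 12 = -77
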